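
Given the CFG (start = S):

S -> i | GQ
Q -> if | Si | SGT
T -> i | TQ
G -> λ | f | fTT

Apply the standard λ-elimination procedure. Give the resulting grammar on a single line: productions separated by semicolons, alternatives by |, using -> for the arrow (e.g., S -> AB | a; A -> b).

Nullable set: {G}.
S -> GQ: G nullable, giving GQ | Q.
Drop G -> λ.
Q -> SGT: G nullable, giving SGT | ST.
Unchanged (no nullable symbols): S -> i; G -> f; G -> fTT; Q -> Si; Q -> if; T -> TQ; T -> i.

S -> Q | i | GQ; G -> f | fTT; Q -> ST | Si | if | SGT; T -> i | TQ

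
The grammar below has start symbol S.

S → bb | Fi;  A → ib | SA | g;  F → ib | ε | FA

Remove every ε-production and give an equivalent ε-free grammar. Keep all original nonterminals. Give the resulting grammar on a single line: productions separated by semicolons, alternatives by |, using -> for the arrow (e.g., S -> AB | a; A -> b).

S -> i | Fi | bb; A -> g | SA | ib; F -> A | FA | ib

Nullable set: {F}.
S -> Fi: F nullable, giving Fi | i.
Drop F -> ε.
F -> FA: F nullable, giving A | FA.
Unchanged (no nullable symbols): S -> bb; A -> SA; A -> g; A -> ib; F -> ib.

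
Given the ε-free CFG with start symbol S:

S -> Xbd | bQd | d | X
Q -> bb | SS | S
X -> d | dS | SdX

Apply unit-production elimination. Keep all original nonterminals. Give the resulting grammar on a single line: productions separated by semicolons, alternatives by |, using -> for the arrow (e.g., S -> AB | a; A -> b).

S -> d | dS | SdX | Xbd | bQd; Q -> d | SS | bb | dS | SdX | Xbd | bQd; X -> d | dS | SdX

Unit productions: Q->S, S->X.
Unit pairs (A ⇒* B via units): (Q,S), (Q,X), (S,X).
S: inherits non-unit rules of {S, X} → SdX | Xbd | bQd | d | dS.
Q: inherits non-unit rules of {Q, S, X} → SS | SdX | Xbd | bQd | bb | d | dS.
X: inherits non-unit rules of {X} → SdX | d | dS.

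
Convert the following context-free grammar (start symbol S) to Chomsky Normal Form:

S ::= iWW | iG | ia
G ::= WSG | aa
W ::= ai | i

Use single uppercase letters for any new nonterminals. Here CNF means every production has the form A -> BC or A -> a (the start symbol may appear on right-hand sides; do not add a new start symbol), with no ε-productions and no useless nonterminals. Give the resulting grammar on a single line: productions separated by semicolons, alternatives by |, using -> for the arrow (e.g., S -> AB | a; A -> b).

No ε-productions.
No unit productions to eliminate.
TERM: introduce A -> a, B -> i and substitute in every rule of length ≥2.
BIN: G -> WSG becomes G -> WC, C -> SG; S -> BWW becomes S -> BD, D -> WW.

S -> BA | BD | BG; A -> a; B -> i; C -> SG; D -> WW; G -> AA | WC; W -> i | AB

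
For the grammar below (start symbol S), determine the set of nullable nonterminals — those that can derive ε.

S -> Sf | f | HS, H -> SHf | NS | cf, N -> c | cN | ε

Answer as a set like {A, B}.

{N}

Directly nullable (have an ε-rule): {N}.
Not nullable: H, S — each has a terminal in every rule's right-hand side or depends on a non-nullable symbol.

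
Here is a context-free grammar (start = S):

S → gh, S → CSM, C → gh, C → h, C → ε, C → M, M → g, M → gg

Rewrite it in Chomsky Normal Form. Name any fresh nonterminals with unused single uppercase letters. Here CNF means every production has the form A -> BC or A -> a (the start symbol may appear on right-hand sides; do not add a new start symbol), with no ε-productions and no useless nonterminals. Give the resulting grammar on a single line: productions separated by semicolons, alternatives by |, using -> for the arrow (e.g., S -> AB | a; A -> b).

S -> AB | CD | SM; A -> g; B -> h; C -> g | h | AA | AB; D -> SM; M -> g | AA

Nullable: {C}; after ε-elimination: S -> SM | gh | CSM; C -> M | h | gh; M -> g | gg.
After unit-elimination: S -> SM | gh | CSM; C -> g | h | gg | gh; M -> g | gg.
TERM: introduce A -> g, B -> h and substitute in every rule of length ≥2.
BIN: S -> CSM becomes S -> CD, D -> SM.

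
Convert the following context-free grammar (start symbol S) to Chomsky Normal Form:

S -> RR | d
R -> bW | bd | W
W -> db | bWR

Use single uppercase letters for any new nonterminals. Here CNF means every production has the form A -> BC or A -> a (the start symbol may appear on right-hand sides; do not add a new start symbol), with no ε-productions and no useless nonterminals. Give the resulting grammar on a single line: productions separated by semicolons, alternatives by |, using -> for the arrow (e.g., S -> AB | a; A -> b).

S -> d | RR; A -> b; B -> d; C -> WR; D -> WR; R -> AB | AC | AW | BA; W -> AD | BA

No ε-productions.
After unit-elimination: S -> d | RR; R -> bW | bd | db | bWR; W -> db | bWR.
TERM: introduce A -> b, B -> d and substitute in every rule of length ≥2.
BIN: R -> AWR becomes R -> AC, C -> WR; W -> AWR becomes W -> AD, D -> WR.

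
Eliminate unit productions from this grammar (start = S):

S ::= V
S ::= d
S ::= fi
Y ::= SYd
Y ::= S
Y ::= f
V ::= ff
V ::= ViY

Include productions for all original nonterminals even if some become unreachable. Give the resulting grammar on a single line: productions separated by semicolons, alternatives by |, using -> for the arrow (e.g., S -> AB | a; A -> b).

Unit productions: S->V, Y->S.
Unit pairs (A ⇒* B via units): (S,V), (Y,S), (Y,V).
S: inherits non-unit rules of {S, V} → ViY | d | ff | fi.
V: inherits non-unit rules of {V} → ViY | ff.
Y: inherits non-unit rules of {S, V, Y} → SYd | ViY | d | f | ff | fi.

S -> d | ff | fi | ViY; V -> ff | ViY; Y -> d | f | ff | fi | SYd | ViY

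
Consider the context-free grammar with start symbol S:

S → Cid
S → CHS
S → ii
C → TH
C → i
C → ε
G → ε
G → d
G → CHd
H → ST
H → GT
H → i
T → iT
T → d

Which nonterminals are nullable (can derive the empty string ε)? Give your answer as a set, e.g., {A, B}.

Directly nullable (have an ε-rule): {C, G}.
Not nullable: H, S, T — each has a terminal in every rule's right-hand side or depends on a non-nullable symbol.

{C, G}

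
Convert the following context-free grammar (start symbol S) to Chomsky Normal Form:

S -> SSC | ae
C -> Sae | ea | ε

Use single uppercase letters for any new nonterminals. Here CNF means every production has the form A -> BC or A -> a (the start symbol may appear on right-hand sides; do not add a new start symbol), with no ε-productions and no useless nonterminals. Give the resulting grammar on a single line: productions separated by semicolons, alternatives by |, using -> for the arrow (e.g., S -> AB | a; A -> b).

S -> AB | SE | SS; A -> a; B -> e; C -> BA | SD; D -> AB; E -> SC

Nullable: {C}; after ε-elimination: S -> SS | ae | SSC; C -> ea | Sae.
No unit productions to eliminate.
TERM: introduce A -> a, B -> e and substitute in every rule of length ≥2.
BIN: C -> SAB becomes C -> SD, D -> AB; S -> SSC becomes S -> SE, E -> SC.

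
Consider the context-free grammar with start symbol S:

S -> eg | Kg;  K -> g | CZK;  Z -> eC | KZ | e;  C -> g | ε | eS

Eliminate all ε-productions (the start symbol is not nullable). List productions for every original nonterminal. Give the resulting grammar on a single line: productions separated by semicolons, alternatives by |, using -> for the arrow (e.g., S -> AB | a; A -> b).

S -> Kg | eg; C -> g | eS; K -> g | ZK | CZK; Z -> e | KZ | eC

Nullable set: {C}.
Drop C -> ε.
K -> CZK: C nullable, giving CZK | ZK.
Z -> eC: C nullable, giving e | eC.
Unchanged (no nullable symbols): S -> Kg; S -> eg; C -> eS; C -> g; K -> g; Z -> KZ; Z -> e.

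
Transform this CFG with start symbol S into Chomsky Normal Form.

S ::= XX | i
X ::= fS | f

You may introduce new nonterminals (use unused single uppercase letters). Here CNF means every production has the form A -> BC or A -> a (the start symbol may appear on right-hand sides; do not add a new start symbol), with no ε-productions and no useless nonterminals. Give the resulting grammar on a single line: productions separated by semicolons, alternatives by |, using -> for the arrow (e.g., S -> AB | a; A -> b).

No ε-productions.
No unit productions to eliminate.
TERM: introduce A -> f and substitute in every rule of length ≥2.

S -> i | XX; A -> f; X -> f | AS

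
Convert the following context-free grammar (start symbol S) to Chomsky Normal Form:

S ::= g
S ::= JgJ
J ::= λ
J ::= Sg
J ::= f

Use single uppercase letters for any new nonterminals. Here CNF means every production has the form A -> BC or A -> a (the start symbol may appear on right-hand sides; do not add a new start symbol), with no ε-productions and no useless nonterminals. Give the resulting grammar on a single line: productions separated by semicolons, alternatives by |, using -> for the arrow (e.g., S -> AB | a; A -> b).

S -> g | AJ | JA | JB; A -> g; B -> AJ; J -> f | SA

Nullable: {J}; after ε-elimination: S -> g | Jg | gJ | JgJ; J -> f | Sg.
No unit productions to eliminate.
TERM: introduce A -> g and substitute in every rule of length ≥2.
BIN: S -> JAJ becomes S -> JB, B -> AJ.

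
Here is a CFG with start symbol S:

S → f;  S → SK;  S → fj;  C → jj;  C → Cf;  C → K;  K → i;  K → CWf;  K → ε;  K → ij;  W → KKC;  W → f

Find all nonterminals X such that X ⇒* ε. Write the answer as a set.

{C, K, W}

Directly nullable (have an ε-rule): {K}.
C is nullable via C -> K (every symbol on the right is already known nullable).
W is nullable via W -> KKC (every symbol on the right is already known nullable).
Not nullable: S — each has a terminal in every rule's right-hand side or depends on a non-nullable symbol.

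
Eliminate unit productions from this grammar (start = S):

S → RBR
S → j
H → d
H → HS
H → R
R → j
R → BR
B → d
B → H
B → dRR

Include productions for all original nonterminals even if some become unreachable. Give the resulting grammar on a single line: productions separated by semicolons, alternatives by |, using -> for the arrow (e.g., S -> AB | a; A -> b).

Unit productions: B->H, H->R.
Unit pairs (A ⇒* B via units): (B,H), (B,R), (H,R).
S: inherits non-unit rules of {S} → RBR | j.
B: inherits non-unit rules of {B, H, R} → BR | HS | d | dRR | j.
H: inherits non-unit rules of {H, R} → BR | HS | d | j.
R: inherits non-unit rules of {R} → BR | j.

S -> j | RBR; B -> d | j | BR | HS | dRR; H -> d | j | BR | HS; R -> j | BR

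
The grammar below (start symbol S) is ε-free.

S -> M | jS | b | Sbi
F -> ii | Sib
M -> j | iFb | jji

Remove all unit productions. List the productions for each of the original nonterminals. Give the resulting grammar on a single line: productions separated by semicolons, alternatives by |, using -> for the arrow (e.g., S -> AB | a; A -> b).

Unit productions: S->M.
Unit pairs (A ⇒* B via units): (S,M).
S: inherits non-unit rules of {M, S} → Sbi | b | iFb | j | jS | jji.
F: inherits non-unit rules of {F} → Sib | ii.
M: inherits non-unit rules of {M} → iFb | j | jji.

S -> b | j | jS | Sbi | iFb | jji; F -> ii | Sib; M -> j | iFb | jji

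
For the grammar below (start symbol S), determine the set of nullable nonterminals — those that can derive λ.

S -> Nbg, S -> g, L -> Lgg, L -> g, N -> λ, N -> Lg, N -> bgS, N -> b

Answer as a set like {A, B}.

Directly nullable (have an ε-rule): {N}.
Not nullable: L, S — each has a terminal in every rule's right-hand side or depends on a non-nullable symbol.

{N}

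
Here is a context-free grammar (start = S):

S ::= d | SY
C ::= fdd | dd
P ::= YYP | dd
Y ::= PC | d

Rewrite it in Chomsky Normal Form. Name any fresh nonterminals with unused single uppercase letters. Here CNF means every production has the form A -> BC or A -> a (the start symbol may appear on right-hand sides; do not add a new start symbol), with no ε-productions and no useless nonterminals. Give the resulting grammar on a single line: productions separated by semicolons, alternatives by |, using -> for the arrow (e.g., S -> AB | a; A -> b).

No ε-productions.
No unit productions to eliminate.
TERM: introduce A -> d, B -> f and substitute in every rule of length ≥2.
BIN: C -> BAA becomes C -> BD, D -> AA; P -> YYP becomes P -> YE, E -> YP.

S -> d | SY; A -> d; B -> f; C -> AA | BD; D -> AA; E -> YP; P -> AA | YE; Y -> d | PC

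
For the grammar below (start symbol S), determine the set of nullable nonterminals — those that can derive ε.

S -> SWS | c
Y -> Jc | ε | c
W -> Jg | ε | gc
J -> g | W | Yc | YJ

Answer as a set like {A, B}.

Directly nullable (have an ε-rule): {W, Y}.
J is nullable via J -> W (every symbol on the right is already known nullable).
Not nullable: S — each has a terminal in every rule's right-hand side or depends on a non-nullable symbol.

{J, W, Y}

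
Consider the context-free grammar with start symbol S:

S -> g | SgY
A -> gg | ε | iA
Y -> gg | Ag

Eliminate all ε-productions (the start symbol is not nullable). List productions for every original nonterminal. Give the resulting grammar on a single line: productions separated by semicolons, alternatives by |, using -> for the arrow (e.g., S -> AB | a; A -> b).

S -> g | SgY; A -> i | gg | iA; Y -> g | Ag | gg

Nullable set: {A}.
Drop A -> ε.
A -> iA: A nullable, giving i | iA.
Y -> Ag: A nullable, giving Ag | g.
Unchanged (no nullable symbols): S -> SgY; S -> g; A -> gg; Y -> gg.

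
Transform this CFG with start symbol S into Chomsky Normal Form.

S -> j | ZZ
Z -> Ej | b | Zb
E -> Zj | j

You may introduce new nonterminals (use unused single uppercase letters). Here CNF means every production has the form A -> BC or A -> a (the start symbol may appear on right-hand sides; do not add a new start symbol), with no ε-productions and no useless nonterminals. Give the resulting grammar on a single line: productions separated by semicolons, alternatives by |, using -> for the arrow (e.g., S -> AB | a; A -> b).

S -> j | ZZ; A -> j; B -> b; E -> j | ZA; Z -> b | EA | ZB

No ε-productions.
No unit productions to eliminate.
TERM: introduce B -> b, A -> j and substitute in every rule of length ≥2.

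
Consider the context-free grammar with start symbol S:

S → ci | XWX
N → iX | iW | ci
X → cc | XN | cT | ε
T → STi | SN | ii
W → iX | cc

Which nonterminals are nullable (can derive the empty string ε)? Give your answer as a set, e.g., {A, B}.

{X}

Directly nullable (have an ε-rule): {X}.
Not nullable: N, S, T, W — each has a terminal in every rule's right-hand side or depends on a non-nullable symbol.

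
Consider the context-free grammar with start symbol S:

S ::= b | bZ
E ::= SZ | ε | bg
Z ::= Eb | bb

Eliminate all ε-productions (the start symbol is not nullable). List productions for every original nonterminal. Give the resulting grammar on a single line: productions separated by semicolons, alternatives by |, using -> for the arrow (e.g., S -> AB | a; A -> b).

S -> b | bZ; E -> SZ | bg; Z -> b | Eb | bb

Nullable set: {E}.
Drop E -> ε.
Z -> Eb: E nullable, giving Eb | b.
Unchanged (no nullable symbols): S -> b; S -> bZ; E -> SZ; E -> bg; Z -> bb.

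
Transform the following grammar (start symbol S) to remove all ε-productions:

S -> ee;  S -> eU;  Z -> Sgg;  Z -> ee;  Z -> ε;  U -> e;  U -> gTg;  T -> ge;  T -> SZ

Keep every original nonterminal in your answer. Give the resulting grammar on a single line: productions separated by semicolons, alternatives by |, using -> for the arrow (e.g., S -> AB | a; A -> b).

S -> eU | ee; T -> S | SZ | ge; U -> e | gTg; Z -> ee | Sgg

Nullable set: {Z}.
T -> SZ: Z nullable, giving S | SZ.
Drop Z -> ε.
Unchanged (no nullable symbols): S -> eU; S -> ee; T -> ge; U -> e; U -> gTg; Z -> Sgg; Z -> ee.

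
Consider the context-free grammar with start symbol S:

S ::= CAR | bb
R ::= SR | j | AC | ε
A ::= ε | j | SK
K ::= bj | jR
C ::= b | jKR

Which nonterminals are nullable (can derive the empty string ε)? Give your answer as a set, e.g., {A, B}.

Directly nullable (have an ε-rule): {A, R}.
Not nullable: C, K, S — each has a terminal in every rule's right-hand side or depends on a non-nullable symbol.

{A, R}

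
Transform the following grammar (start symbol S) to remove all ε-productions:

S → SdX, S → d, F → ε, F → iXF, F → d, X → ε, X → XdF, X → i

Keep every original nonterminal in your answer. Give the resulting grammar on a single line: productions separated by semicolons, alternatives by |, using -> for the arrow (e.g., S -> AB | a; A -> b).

Nullable set: {F, X}.
S -> SdX: X nullable, giving Sd | SdX.
Drop F -> ε.
F -> iXF: X, F nullable, giving i | iF | iX | iXF.
Drop X -> ε.
X -> XdF: X, F nullable, giving Xd | XdF | d | dF.
Unchanged (no nullable symbols): S -> d; F -> d; X -> i.

S -> d | Sd | SdX; F -> d | i | iF | iX | iXF; X -> d | i | Xd | dF | XdF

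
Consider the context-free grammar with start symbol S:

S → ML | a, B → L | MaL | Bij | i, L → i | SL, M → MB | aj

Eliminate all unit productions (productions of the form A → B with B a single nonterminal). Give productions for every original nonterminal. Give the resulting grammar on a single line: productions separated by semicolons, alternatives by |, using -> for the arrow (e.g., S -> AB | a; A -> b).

Unit productions: B->L.
Unit pairs (A ⇒* B via units): (B,L).
S: inherits non-unit rules of {S} → ML | a.
B: inherits non-unit rules of {B, L} → Bij | MaL | SL | i.
L: inherits non-unit rules of {L} → SL | i.
M: inherits non-unit rules of {M} → MB | aj.

S -> a | ML; B -> i | SL | Bij | MaL; L -> i | SL; M -> MB | aj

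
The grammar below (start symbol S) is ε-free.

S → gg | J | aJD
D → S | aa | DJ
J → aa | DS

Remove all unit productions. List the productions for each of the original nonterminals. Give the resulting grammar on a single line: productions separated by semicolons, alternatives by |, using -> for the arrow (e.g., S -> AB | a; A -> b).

S -> DS | aa | gg | aJD; D -> DJ | DS | aa | gg | aJD; J -> DS | aa

Unit productions: D->S, S->J.
Unit pairs (A ⇒* B via units): (D,J), (D,S), (S,J).
S: inherits non-unit rules of {J, S} → DS | aJD | aa | gg.
D: inherits non-unit rules of {D, J, S} → DJ | DS | aJD | aa | gg.
J: inherits non-unit rules of {J} → DS | aa.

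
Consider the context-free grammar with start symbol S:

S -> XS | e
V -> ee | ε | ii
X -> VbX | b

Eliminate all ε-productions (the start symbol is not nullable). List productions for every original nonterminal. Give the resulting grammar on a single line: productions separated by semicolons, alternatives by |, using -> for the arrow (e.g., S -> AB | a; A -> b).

S -> e | XS; V -> ee | ii; X -> b | bX | VbX

Nullable set: {V}.
Drop V -> ε.
X -> VbX: V nullable, giving VbX | bX.
Unchanged (no nullable symbols): S -> XS; S -> e; V -> ee; V -> ii; X -> b.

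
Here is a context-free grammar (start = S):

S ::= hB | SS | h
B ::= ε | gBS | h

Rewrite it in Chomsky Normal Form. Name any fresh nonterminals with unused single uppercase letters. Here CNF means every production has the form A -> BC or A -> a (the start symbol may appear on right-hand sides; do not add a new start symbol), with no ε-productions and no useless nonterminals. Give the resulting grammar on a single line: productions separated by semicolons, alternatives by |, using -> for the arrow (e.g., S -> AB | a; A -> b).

S -> h | CB | SS; A -> g; B -> h | AD | AS; C -> h; D -> BS

Nullable: {B}; after ε-elimination: S -> h | SS | hB; B -> h | gS | gBS.
No unit productions to eliminate.
TERM: introduce A -> g, C -> h and substitute in every rule of length ≥2.
BIN: B -> ABS becomes B -> AD, D -> BS.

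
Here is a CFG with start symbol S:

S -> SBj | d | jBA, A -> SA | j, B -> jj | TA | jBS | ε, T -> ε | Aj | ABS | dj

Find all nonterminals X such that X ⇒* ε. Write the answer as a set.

Directly nullable (have an ε-rule): {B, T}.
Not nullable: A, S — each has a terminal in every rule's right-hand side or depends on a non-nullable symbol.

{B, T}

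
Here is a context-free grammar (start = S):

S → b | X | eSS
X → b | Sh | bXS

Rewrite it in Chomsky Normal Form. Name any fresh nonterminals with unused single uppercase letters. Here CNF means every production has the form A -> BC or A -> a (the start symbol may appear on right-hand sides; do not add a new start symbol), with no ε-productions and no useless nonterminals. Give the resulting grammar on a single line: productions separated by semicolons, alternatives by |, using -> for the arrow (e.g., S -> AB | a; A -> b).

No ε-productions.
After unit-elimination: S -> b | Sh | bXS | eSS; X -> b | Sh | bXS.
TERM: introduce B -> b, C -> e, A -> h and substitute in every rule of length ≥2.
BIN: S -> BXS becomes S -> BD, D -> XS; S -> CSS becomes S -> CE, E -> SS; X -> BXS becomes X -> BF, F -> XS.

S -> b | BD | CE | SA; A -> h; B -> b; C -> e; D -> XS; E -> SS; F -> XS; X -> b | BF | SA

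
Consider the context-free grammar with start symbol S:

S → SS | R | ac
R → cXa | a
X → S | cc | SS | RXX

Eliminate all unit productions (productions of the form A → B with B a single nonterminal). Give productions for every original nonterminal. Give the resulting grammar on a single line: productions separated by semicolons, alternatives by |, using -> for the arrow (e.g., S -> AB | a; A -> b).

Unit productions: S->R, X->S.
Unit pairs (A ⇒* B via units): (S,R), (X,R), (X,S).
S: inherits non-unit rules of {R, S} → SS | a | ac | cXa.
R: inherits non-unit rules of {R} → a | cXa.
X: inherits non-unit rules of {R, S, X} → RXX | SS | a | ac | cXa | cc.

S -> a | SS | ac | cXa; R -> a | cXa; X -> a | SS | ac | cc | RXX | cXa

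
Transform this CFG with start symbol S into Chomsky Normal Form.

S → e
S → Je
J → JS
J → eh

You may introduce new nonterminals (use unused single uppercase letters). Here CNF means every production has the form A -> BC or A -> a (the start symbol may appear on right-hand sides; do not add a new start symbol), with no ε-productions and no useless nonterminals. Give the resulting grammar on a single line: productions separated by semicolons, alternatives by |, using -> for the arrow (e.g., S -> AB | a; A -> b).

No ε-productions.
No unit productions to eliminate.
TERM: introduce A -> e, B -> h and substitute in every rule of length ≥2.

S -> e | JA; A -> e; B -> h; J -> AB | JS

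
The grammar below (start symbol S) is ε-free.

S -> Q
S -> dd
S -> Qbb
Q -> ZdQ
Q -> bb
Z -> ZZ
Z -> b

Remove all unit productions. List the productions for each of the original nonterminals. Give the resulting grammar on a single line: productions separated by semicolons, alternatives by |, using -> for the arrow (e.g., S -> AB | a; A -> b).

S -> bb | dd | Qbb | ZdQ; Q -> bb | ZdQ; Z -> b | ZZ

Unit productions: S->Q.
Unit pairs (A ⇒* B via units): (S,Q).
S: inherits non-unit rules of {Q, S} → Qbb | ZdQ | bb | dd.
Q: inherits non-unit rules of {Q} → ZdQ | bb.
Z: inherits non-unit rules of {Z} → ZZ | b.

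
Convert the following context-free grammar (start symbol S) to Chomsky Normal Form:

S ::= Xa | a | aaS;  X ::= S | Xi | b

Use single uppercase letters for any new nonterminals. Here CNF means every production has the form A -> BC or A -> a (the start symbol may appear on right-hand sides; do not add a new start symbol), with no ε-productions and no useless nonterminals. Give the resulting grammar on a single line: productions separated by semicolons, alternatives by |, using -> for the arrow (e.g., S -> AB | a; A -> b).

No ε-productions.
After unit-elimination: S -> a | Xa | aaS; X -> a | b | Xa | Xi | aaS.
TERM: introduce A -> a, B -> i and substitute in every rule of length ≥2.
BIN: S -> AAS becomes S -> AC, C -> AS; X -> AAS becomes X -> AD, D -> AS.

S -> a | AC | XA; A -> a; B -> i; C -> AS; D -> AS; X -> a | b | AD | XA | XB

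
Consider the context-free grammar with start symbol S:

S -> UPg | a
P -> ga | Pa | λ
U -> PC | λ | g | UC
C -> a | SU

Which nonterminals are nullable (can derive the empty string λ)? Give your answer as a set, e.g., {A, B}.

{P, U}

Directly nullable (have an ε-rule): {P, U}.
Not nullable: C, S — each has a terminal in every rule's right-hand side or depends on a non-nullable symbol.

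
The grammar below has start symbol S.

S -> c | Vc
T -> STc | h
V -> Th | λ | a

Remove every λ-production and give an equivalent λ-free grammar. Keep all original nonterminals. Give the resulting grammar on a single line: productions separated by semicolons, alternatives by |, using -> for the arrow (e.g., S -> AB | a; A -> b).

S -> c | Vc; T -> h | STc; V -> a | Th

Nullable set: {V}.
S -> Vc: V nullable, giving Vc | c.
Drop V -> λ.
Unchanged (no nullable symbols): S -> c; T -> STc; T -> h; V -> Th; V -> a.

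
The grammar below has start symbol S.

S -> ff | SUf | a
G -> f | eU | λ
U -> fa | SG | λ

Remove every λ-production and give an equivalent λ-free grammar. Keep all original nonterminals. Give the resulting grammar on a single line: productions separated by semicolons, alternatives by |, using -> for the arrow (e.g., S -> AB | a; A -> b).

Nullable set: {G, U}.
S -> SUf: U nullable, giving SUf | Sf.
Drop G -> λ.
G -> eU: U nullable, giving e | eU.
Drop U -> λ.
U -> SG: G nullable, giving S | SG.
Unchanged (no nullable symbols): S -> a; S -> ff; G -> f; U -> fa.

S -> a | Sf | ff | SUf; G -> e | f | eU; U -> S | SG | fa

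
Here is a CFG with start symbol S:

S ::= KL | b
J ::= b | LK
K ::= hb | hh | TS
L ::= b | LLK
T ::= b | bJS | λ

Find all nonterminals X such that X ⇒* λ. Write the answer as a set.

{T}

Directly nullable (have an ε-rule): {T}.
Not nullable: J, K, L, S — each has a terminal in every rule's right-hand side or depends on a non-nullable symbol.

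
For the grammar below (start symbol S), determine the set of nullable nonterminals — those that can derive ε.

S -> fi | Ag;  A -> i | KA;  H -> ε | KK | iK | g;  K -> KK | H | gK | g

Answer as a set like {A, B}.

Directly nullable (have an ε-rule): {H}.
K is nullable via K -> H (every symbol on the right is already known nullable).
Not nullable: A, S — each has a terminal in every rule's right-hand side or depends on a non-nullable symbol.

{H, K}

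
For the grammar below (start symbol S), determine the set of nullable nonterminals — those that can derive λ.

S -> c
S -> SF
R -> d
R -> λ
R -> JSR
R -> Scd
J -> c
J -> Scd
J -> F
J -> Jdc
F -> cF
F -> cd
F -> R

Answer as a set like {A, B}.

Directly nullable (have an ε-rule): {R}.
F is nullable via F -> R (every symbol on the right is already known nullable).
J is nullable via J -> F (every symbol on the right is already known nullable).
Not nullable: S — each has a terminal in every rule's right-hand side or depends on a non-nullable symbol.

{F, J, R}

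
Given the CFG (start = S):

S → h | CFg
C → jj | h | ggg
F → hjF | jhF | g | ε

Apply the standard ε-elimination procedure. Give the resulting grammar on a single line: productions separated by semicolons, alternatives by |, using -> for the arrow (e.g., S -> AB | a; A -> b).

S -> h | Cg | CFg; C -> h | jj | ggg; F -> g | hj | jh | hjF | jhF

Nullable set: {F}.
S -> CFg: F nullable, giving CFg | Cg.
Drop F -> ε.
F -> hjF: F nullable, giving hj | hjF.
F -> jhF: F nullable, giving jh | jhF.
Unchanged (no nullable symbols): S -> h; C -> ggg; C -> h; C -> jj; F -> g.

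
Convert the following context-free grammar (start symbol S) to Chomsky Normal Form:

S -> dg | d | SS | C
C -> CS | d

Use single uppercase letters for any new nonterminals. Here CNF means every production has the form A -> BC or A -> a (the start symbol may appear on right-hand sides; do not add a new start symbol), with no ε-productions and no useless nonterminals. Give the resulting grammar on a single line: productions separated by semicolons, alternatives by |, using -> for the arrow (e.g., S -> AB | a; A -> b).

S -> d | AB | CS | SS; A -> d; B -> g; C -> d | CS

No ε-productions.
After unit-elimination: S -> d | CS | SS | dg; C -> d | CS.
TERM: introduce A -> d, B -> g and substitute in every rule of length ≥2.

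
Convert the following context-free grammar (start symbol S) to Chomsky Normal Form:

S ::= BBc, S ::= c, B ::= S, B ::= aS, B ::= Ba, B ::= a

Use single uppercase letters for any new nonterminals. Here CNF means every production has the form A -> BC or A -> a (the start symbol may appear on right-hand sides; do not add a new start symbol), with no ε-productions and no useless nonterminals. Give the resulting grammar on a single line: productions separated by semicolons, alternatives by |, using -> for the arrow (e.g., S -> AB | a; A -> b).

S -> c | BE; A -> c; B -> a | c | BC | BD | CS; C -> a; D -> BA; E -> BA

No ε-productions.
After unit-elimination: S -> c | BBc; B -> a | c | Ba | aS | BBc.
TERM: introduce C -> a, A -> c and substitute in every rule of length ≥2.
BIN: B -> BBA becomes B -> BD, D -> BA; S -> BBA becomes S -> BE, E -> BA.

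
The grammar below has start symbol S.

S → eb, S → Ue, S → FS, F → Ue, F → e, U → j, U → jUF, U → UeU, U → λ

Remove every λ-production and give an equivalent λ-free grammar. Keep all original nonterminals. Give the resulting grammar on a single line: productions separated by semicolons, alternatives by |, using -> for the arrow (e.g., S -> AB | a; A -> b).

S -> e | FS | Ue | eb; F -> e | Ue; U -> e | j | Ue | eU | jF | UeU | jUF

Nullable set: {U}.
S -> Ue: U nullable, giving Ue | e.
F -> Ue: U nullable, giving Ue | e.
Drop U -> λ.
U -> UeU: U, U nullable, giving Ue | UeU | e | eU.
U -> jUF: U nullable, giving jF | jUF.
Unchanged (no nullable symbols): S -> FS; S -> eb; F -> e; U -> j.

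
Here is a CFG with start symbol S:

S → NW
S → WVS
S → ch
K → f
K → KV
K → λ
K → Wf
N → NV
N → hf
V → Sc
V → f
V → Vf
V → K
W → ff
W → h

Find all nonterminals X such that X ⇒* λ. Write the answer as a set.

{K, V}

Directly nullable (have an ε-rule): {K}.
V is nullable via V -> K (every symbol on the right is already known nullable).
Not nullable: N, S, W — each has a terminal in every rule's right-hand side or depends on a non-nullable symbol.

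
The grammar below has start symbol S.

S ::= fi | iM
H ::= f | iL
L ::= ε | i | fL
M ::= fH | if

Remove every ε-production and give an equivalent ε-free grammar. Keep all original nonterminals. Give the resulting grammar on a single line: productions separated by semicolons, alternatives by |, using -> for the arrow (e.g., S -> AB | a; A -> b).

Nullable set: {L}.
H -> iL: L nullable, giving i | iL.
Drop L -> ε.
L -> fL: L nullable, giving f | fL.
Unchanged (no nullable symbols): S -> fi; S -> iM; H -> f; L -> i; M -> fH; M -> if.

S -> fi | iM; H -> f | i | iL; L -> f | i | fL; M -> fH | if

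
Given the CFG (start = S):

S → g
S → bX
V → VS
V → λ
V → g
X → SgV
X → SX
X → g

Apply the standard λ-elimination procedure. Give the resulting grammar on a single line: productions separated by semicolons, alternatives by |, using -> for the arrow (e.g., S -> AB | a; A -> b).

S -> g | bX; V -> S | g | VS; X -> g | SX | Sg | SgV

Nullable set: {V}.
Drop V -> λ.
V -> VS: V nullable, giving S | VS.
X -> SgV: V nullable, giving Sg | SgV.
Unchanged (no nullable symbols): S -> bX; S -> g; V -> g; X -> SX; X -> g.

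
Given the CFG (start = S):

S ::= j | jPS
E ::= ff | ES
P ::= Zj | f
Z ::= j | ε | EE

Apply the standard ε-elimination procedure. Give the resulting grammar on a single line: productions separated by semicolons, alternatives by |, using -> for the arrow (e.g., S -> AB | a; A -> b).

Nullable set: {Z}.
P -> Zj: Z nullable, giving Zj | j.
Drop Z -> ε.
Unchanged (no nullable symbols): S -> j; S -> jPS; E -> ES; E -> ff; P -> f; Z -> EE; Z -> j.

S -> j | jPS; E -> ES | ff; P -> f | j | Zj; Z -> j | EE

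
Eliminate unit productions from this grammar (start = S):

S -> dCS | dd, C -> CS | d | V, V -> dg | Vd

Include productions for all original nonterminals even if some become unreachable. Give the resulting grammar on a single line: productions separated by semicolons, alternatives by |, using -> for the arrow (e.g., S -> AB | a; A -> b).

Unit productions: C->V.
Unit pairs (A ⇒* B via units): (C,V).
S: inherits non-unit rules of {S} → dCS | dd.
C: inherits non-unit rules of {C, V} → CS | Vd | d | dg.
V: inherits non-unit rules of {V} → Vd | dg.

S -> dd | dCS; C -> d | CS | Vd | dg; V -> Vd | dg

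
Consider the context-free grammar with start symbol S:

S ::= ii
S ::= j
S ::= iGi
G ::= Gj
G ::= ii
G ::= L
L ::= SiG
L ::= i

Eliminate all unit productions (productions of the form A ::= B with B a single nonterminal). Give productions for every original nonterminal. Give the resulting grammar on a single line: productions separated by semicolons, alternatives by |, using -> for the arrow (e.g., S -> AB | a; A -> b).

S -> j | ii | iGi; G -> i | Gj | ii | SiG; L -> i | SiG

Unit productions: G->L.
Unit pairs (A ⇒* B via units): (G,L).
S: inherits non-unit rules of {S} → iGi | ii | j.
G: inherits non-unit rules of {G, L} → Gj | SiG | i | ii.
L: inherits non-unit rules of {L} → SiG | i.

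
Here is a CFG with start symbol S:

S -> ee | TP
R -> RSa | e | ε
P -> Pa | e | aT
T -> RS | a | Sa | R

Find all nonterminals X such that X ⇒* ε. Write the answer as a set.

Directly nullable (have an ε-rule): {R}.
T is nullable via T -> R (every symbol on the right is already known nullable).
Not nullable: P, S — each has a terminal in every rule's right-hand side or depends on a non-nullable symbol.

{R, T}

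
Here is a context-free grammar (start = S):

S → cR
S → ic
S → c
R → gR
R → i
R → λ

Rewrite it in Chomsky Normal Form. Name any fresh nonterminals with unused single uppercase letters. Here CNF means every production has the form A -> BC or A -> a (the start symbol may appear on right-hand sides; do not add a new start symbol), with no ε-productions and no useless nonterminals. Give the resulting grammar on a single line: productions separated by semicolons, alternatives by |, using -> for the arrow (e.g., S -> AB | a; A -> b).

S -> c | BR | CB; A -> g; B -> c; C -> i; R -> g | i | AR

Nullable: {R}; after ε-elimination: S -> c | cR | ic; R -> g | i | gR.
No unit productions to eliminate.
TERM: introduce B -> c, A -> g, C -> i and substitute in every rule of length ≥2.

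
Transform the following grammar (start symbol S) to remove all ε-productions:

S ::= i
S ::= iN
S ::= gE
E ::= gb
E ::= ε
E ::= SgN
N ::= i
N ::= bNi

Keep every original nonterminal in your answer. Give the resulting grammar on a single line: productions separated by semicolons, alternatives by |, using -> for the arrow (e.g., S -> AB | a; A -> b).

Nullable set: {E}.
S -> gE: E nullable, giving g | gE.
Drop E -> ε.
Unchanged (no nullable symbols): S -> i; S -> iN; E -> SgN; E -> gb; N -> bNi; N -> i.

S -> g | i | gE | iN; E -> gb | SgN; N -> i | bNi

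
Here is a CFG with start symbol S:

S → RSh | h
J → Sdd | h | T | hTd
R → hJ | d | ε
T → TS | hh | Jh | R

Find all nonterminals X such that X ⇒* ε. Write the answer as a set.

Directly nullable (have an ε-rule): {R}.
T is nullable via T -> R (every symbol on the right is already known nullable).
J is nullable via J -> T (every symbol on the right is already known nullable).
Not nullable: S — each has a terminal in every rule's right-hand side or depends on a non-nullable symbol.

{J, R, T}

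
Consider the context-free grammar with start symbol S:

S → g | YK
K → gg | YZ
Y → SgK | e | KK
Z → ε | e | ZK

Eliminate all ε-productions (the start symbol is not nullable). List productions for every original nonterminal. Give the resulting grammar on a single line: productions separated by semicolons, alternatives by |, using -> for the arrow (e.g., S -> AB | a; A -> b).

S -> g | YK; K -> Y | YZ | gg; Y -> e | KK | SgK; Z -> K | e | ZK

Nullable set: {Z}.
K -> YZ: Z nullable, giving Y | YZ.
Drop Z -> ε.
Z -> ZK: Z nullable, giving K | ZK.
Unchanged (no nullable symbols): S -> YK; S -> g; K -> gg; Y -> KK; Y -> SgK; Y -> e; Z -> e.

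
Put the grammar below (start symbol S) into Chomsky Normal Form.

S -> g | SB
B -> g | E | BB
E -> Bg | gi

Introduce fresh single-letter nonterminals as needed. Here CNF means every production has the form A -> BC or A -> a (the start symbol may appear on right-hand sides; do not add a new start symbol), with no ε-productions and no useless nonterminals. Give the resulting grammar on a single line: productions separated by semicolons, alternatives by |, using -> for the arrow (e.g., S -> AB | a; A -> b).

No ε-productions.
After unit-elimination: S -> g | SB; B -> g | BB | Bg | gi; E -> Bg | gi.
TERM: introduce A -> g, C -> i and substitute in every rule of length ≥2.
Drop unreachable/unproductive: E.

S -> g | SB; A -> g; B -> g | AC | BA | BB; C -> i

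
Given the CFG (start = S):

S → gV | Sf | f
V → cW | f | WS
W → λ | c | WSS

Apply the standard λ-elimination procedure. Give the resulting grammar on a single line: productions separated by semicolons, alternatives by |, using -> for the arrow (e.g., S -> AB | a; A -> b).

Nullable set: {W}.
V -> WS: W nullable, giving S | WS.
V -> cW: W nullable, giving c | cW.
Drop W -> λ.
W -> WSS: W nullable, giving SS | WSS.
Unchanged (no nullable symbols): S -> Sf; S -> f; S -> gV; V -> f; W -> c.

S -> f | Sf | gV; V -> S | c | f | WS | cW; W -> c | SS | WSS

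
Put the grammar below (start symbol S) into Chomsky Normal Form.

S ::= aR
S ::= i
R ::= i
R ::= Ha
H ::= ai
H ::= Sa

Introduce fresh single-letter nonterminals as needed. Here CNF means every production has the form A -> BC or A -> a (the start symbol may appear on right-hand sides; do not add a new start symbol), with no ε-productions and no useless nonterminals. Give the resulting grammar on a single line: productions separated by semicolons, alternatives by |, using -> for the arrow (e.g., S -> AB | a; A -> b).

No ε-productions.
No unit productions to eliminate.
TERM: introduce A -> a, B -> i and substitute in every rule of length ≥2.

S -> i | AR; A -> a; B -> i; H -> AB | SA; R -> i | HA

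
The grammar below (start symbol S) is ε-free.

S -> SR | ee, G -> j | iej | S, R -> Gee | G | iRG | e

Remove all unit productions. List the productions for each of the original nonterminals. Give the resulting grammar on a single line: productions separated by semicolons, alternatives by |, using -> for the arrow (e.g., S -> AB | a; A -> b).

S -> SR | ee; G -> j | SR | ee | iej; R -> e | j | SR | ee | Gee | iRG | iej

Unit productions: G->S, R->G.
Unit pairs (A ⇒* B via units): (G,S), (R,G), (R,S).
S: inherits non-unit rules of {S} → SR | ee.
G: inherits non-unit rules of {G, S} → SR | ee | iej | j.
R: inherits non-unit rules of {G, R, S} → Gee | SR | e | ee | iRG | iej | j.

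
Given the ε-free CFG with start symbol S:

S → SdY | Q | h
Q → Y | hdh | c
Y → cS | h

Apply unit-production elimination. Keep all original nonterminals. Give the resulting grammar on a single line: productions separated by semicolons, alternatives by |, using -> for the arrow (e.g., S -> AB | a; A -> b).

S -> c | h | cS | SdY | hdh; Q -> c | h | cS | hdh; Y -> h | cS

Unit productions: Q->Y, S->Q.
Unit pairs (A ⇒* B via units): (Q,Y), (S,Q), (S,Y).
S: inherits non-unit rules of {Q, S, Y} → SdY | c | cS | h | hdh.
Q: inherits non-unit rules of {Q, Y} → c | cS | h | hdh.
Y: inherits non-unit rules of {Y} → cS | h.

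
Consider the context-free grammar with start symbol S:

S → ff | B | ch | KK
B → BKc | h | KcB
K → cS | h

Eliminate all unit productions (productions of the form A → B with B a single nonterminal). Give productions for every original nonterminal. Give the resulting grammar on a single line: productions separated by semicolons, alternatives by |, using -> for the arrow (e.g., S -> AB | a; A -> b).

S -> h | KK | ch | ff | BKc | KcB; B -> h | BKc | KcB; K -> h | cS

Unit productions: S->B.
Unit pairs (A ⇒* B via units): (S,B).
S: inherits non-unit rules of {B, S} → BKc | KK | KcB | ch | ff | h.
B: inherits non-unit rules of {B} → BKc | KcB | h.
K: inherits non-unit rules of {K} → cS | h.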